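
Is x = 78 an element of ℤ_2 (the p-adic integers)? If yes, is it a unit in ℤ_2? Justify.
x ∈ ℤ_2 but not a unit; v_2(x) = 1 > 0

ℤ_2 = {x ∈ ℚ_2 : v_2(x) ≥ 0} and ℤ_2^× = {x ∈ ℤ_2 : v_2(x) = 0}. Here v_2(78) = v_2(num) − v_2(den) = 1; compare against these criteria.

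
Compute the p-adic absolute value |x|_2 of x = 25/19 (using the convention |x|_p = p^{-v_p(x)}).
|25/19|_2 = 1

Step 1 — compute v_2(x) by factoring powers of 2 out of the numerator and denominator: v_2(25/19) = 0. Step 2 — apply |x|_p = p^{-v_p(x)} = 2^{0} = 1.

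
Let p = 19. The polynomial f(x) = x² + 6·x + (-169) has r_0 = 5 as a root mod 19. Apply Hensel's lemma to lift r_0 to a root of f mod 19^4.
r_3 = 125956 (mod 130321)

Hensel: r_{i+1} = r_i − f(r_i)·(f′(r_i))^{-1} mod 19^{i+2}, f′(x) = 2x + 6. Iterate:
  r_0 = 5 (mod 19)
  r_1 = 328 (mod 361)
  r_2 = 2494 (mod 6859)
  r_3 = 125956 (mod 130321)
Final: r = 125956 satisfies f(r) ≡ 0 mod 19^4.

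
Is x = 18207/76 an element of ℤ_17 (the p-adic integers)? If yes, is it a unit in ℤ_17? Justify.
x ∈ ℤ_17 but not a unit; v_17(x) = 2 > 0

ℤ_17 = {x ∈ ℚ_17 : v_17(x) ≥ 0} and ℤ_17^× = {x ∈ ℤ_17 : v_17(x) = 0}. Here v_17(18207/76) = v_17(num) − v_17(den) = 2; compare against these criteria.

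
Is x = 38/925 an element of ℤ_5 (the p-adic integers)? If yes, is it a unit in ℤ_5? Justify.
x ∉ ℤ_5 (v_5(x) = -2 < 0)

ℤ_5 = {x ∈ ℚ_5 : v_5(x) ≥ 0} and ℤ_5^× = {x ∈ ℤ_5 : v_5(x) = 0}. Here v_5(38/925) = v_5(num) − v_5(den) = -2; compare against these criteria.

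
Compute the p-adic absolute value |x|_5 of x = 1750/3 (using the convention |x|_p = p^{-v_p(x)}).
|1750/3|_5 = 1/125

Step 1 — compute v_5(x) by factoring powers of 5 out of the numerator and denominator: v_5(1750/3) = 3. Step 2 — apply |x|_p = p^{-v_p(x)} = 5^{-3} = 1/125.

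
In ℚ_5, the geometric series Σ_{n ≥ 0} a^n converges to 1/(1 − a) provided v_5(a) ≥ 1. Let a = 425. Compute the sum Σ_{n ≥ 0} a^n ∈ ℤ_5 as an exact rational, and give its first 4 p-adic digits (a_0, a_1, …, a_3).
Σ a^n = 1/(1 − a) = -1/424;  first 4 digits = (1, 0, 2, 3)

v_5(a) = 2 ≥ 1, so the series converges in ℤ_5 to 1/(1 − a) = 1/(1 − 425) = -1/424. Expand this rational in ℤ_5: compute digits iteratively via d_i = x_i mod 5, x_{i+1} = (x_i − d_i)/5. The first 4 digits are (1, 0, 2, 3).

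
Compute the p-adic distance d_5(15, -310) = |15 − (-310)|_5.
d_5(15, -310) = 1/25

Step 1 — x − y = 15 − (-310) = 325. Step 2 — v_5(325) = 2 (factor: 325 = (5^2 · 13); the sign does not affect v_p). Step 3 — |x − y|_5 = 5^{-2} = 1/25.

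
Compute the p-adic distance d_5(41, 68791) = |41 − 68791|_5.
d_5(41, 68791) = 1/3125

Step 1 — x − y = 41 − 68791 = -68750. Step 2 — v_5(-68750) = 5 (factor: -68750 = −(5^5 · 22); the sign does not affect v_p). Step 3 — |x − y|_5 = 5^{-5} = 1/3125.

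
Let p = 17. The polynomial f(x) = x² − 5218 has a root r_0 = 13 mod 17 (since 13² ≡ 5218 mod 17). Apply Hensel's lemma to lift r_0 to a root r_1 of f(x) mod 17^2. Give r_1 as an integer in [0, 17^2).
r_1 = 285 (mod 289)

Hensel's recurrence: r_{i+1} = r_i − f(r_i)·(f′(r_i))^{-1} mod 17^{i+2}, with f′(x) = 2x. Iterate:
  r_0 = 13 (mod 17)
  r_1 = 285 (mod 289)
Final: r_1 = 285, and one checks f(r_1) ≡ 0 mod 17^2.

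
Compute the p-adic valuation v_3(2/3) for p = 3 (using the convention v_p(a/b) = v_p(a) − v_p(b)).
v_3(2/3) = -1

Factor powers of 3 from the numerator and denominator of the reduced fraction: 2 = 3^0 · 2 and 3 = 3^1 · 1. Apply v_p(a/b) = v_p(a) − v_p(b): v_3(2/3) = 0 − 1 = -1.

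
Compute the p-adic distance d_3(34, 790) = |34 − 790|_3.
d_3(34, 790) = 1/27

Step 1 — x − y = 34 − 790 = -756. Step 2 — v_3(-756) = 3 (factor: -756 = −(3^3 · 28); the sign does not affect v_p). Step 3 — |x − y|_3 = 3^{-3} = 1/27.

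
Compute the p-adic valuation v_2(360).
v_2(360) = 3

v_2(n) is the largest exponent k such that 2^k divides n. Factor out: 360 = 2^3 · 45. (Sign doesn't affect v_p.) So v_2(360) = 3.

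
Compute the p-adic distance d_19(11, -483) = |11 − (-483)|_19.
d_19(11, -483) = 1/19

Step 1 — x − y = 11 − (-483) = 494. Step 2 — v_19(494) = 1 (factor: 494 = (19^1 · 26); the sign does not affect v_p). Step 3 — |x − y|_19 = 19^{-1} = 1/19.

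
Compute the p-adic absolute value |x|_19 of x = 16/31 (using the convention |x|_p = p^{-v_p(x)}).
|16/31|_19 = 1

Step 1 — compute v_19(x) by factoring powers of 19 out of the numerator and denominator: v_19(16/31) = 0. Step 2 — apply |x|_p = p^{-v_p(x)} = 19^{0} = 1.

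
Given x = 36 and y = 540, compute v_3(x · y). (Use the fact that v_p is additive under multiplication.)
v_3(19440) = 5

v_p(x) = 2 (factor: 36 = 3^2 · 4); v_p(y) = 3 (factor: 540 = 3^3 · 20). Additivity: v_p(xy) = v_p(x) + v_p(y) = 2 + 3 = 5. (Direct check: xy = 19440 = 3^5 · (80).)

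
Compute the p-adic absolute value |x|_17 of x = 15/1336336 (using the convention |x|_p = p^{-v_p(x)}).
|15/1336336|_17 = 83521

Step 1 — compute v_17(x) by factoring powers of 17 out of the numerator and denominator: v_17(15/1336336) = -4. Step 2 — apply |x|_p = p^{-v_p(x)} = 17^{4} = 83521.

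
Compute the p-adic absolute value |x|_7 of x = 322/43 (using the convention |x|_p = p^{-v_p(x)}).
|322/43|_7 = 1/7

Step 1 — compute v_7(x) by factoring powers of 7 out of the numerator and denominator: v_7(322/43) = 1. Step 2 — apply |x|_p = p^{-v_p(x)} = 7^{-1} = 1/7.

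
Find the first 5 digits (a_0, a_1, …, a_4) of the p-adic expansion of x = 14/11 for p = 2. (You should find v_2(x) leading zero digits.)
(a_0, …, a_4) = (0, 1, 0, 1, 0)

v_2(14/11) = 1, so a_0 = ... = a_0 = 0. Factor out: x = 2^1 · u with u = 7/11 a unit in ℤ_2. Expand u iteratively via a_{v+i} = u_i mod 2, u_{i+1} = (u_i − a_{v+i})/2:
  u_0 = 7/11;  a_1 = 1;  u_1 = (u_0 − 1)/2 = -2/11
  u_1 = -2/11;  a_2 = 0;  u_2 = (u_1 − 0)/2 = -1/11
  u_2 = -1/11;  a_3 = 1;  u_3 = (u_2 − 1)/2 = -6/11
  u_3 = -6/11;  a_4 = 0;  u_4 = (u_3 − 0)/2 = -3/11
Digits: (0, 1, 0, 1, 0).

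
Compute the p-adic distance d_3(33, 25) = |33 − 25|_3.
d_3(33, 25) = 1

Step 1 — x − y = 33 − 25 = 8. Step 2 — v_3(8) = 0 (factor: 8 = (3^0 · 8); the sign does not affect v_p). Step 3 — |x − y|_3 = 3^{0} = 1.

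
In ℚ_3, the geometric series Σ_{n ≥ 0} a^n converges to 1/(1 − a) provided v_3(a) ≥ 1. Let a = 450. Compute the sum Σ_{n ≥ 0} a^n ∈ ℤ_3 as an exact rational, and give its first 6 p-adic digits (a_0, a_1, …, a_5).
Σ a^n = 1/(1 − a) = -1/449;  first 6 digits = (1, 0, 2, 1, 0, 1)

v_3(a) = 2 ≥ 1, so the series converges in ℤ_3 to 1/(1 − a) = 1/(1 − 450) = -1/449. Expand this rational in ℤ_3: compute digits iteratively via d_i = x_i mod 3, x_{i+1} = (x_i − d_i)/3. The first 6 digits are (1, 0, 2, 1, 0, 1).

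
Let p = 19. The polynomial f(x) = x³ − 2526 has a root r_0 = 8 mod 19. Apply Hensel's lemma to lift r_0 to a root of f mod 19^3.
r_2 = 654 (mod 6859)

Hensel: r_{i+1} = r_i − f(r_i)/f′(r_i) mod 19^{i+2}, where f′(x) = 3x². Iterate:
  r_0 = 8 (mod 19)
  r_1 = 293 (mod 361)
  r_2 = 654 (mod 6859)
Final: r = 654 with f(r) ≡ 0 mod 19^3.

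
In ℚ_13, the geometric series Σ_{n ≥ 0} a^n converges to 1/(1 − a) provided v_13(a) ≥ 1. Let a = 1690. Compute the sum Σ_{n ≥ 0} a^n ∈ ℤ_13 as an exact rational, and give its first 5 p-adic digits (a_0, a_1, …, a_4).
Σ a^n = 1/(1 − a) = -1/1689;  first 5 digits = (1, 0, 10, 0, 9)

v_13(a) = 2 ≥ 1, so the series converges in ℤ_13 to 1/(1 − a) = 1/(1 − 1690) = -1/1689. Expand this rational in ℤ_13: compute digits iteratively via d_i = x_i mod 13, x_{i+1} = (x_i − d_i)/13. The first 5 digits are (1, 0, 10, 0, 9).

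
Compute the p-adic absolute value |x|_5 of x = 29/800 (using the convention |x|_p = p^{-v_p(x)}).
|29/800|_5 = 25

Step 1 — compute v_5(x) by factoring powers of 5 out of the numerator and denominator: v_5(29/800) = -2. Step 2 — apply |x|_p = p^{-v_p(x)} = 5^{2} = 25.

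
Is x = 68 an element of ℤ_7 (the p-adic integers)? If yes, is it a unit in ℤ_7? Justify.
x ∈ ℤ_7^× (unit); v_7(x) = 0

ℤ_7 = {x ∈ ℚ_7 : v_7(x) ≥ 0} and ℤ_7^× = {x ∈ ℤ_7 : v_7(x) = 0}. Here v_7(68) = v_7(num) − v_7(den) = 0; compare against these criteria.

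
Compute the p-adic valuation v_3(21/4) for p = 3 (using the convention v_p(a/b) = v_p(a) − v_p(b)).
v_3(21/4) = 1

Factor powers of 3 from the numerator and denominator of the reduced fraction: 21 = 3^1 · 7 and 4 = 3^0 · 4. Apply v_p(a/b) = v_p(a) − v_p(b): v_3(21/4) = 1 − 0 = 1.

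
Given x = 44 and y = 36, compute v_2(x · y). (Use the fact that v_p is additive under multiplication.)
v_2(1584) = 4

v_p(x) = 2 (factor: 44 = 2^2 · 11); v_p(y) = 2 (factor: 36 = 2^2 · 9). Additivity: v_p(xy) = v_p(x) + v_p(y) = 2 + 2 = 4. (Direct check: xy = 1584 = 2^4 · (99).)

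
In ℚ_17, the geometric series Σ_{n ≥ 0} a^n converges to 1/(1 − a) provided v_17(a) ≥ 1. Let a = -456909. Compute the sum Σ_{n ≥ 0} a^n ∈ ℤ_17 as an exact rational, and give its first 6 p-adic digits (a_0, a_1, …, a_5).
Σ a^n = 1/(1 − a) = 1/456910;  first 6 digits = (1, 0, 0, 9, 11, 16)

v_17(a) = 3 ≥ 1, so the series converges in ℤ_17 to 1/(1 − a) = 1/(1 − (-456909)) = 1/456910. Expand this rational in ℤ_17: compute digits iteratively via d_i = x_i mod 17, x_{i+1} = (x_i − d_i)/17. The first 6 digits are (1, 0, 0, 9, 11, 16).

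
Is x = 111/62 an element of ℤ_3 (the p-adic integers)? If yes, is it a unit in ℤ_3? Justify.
x ∈ ℤ_3 but not a unit; v_3(x) = 1 > 0

ℤ_3 = {x ∈ ℚ_3 : v_3(x) ≥ 0} and ℤ_3^× = {x ∈ ℤ_3 : v_3(x) = 0}. Here v_3(111/62) = v_3(num) − v_3(den) = 1; compare against these criteria.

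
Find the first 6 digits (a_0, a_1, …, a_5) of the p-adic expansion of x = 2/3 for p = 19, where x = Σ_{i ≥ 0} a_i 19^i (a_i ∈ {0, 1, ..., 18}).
(a_0, …, a_5) = (7, 6, 6, 6, 6, 6)

v_19(2/3) = 0 (numerator and denominator both coprime to 19), so x ∈ ℤ_19^×. Compute digits iteratively via a_i = x_i mod 19, x_{i+1} = (x_i − a_i)/19, with x_0 = x:
  x_0 = 2/3;  a_0 = 7;  x_1 = (x_0 − 7)/19 = -1/3
  x_1 = -1/3;  a_1 = 6;  x_2 = (x_1 − 6)/19 = -1/3
  x_2 = -1/3;  a_2 = 6;  x_3 = (x_2 − 6)/19 = -1/3
  x_3 = -1/3;  a_3 = 6;  x_4 = (x_3 − 6)/19 = -1/3
  x_4 = -1/3;  a_4 = 6;  x_5 = (x_4 − 6)/19 = -1/3
  x_5 = -1/3;  a_5 = 6;  x_6 = (x_5 − 6)/19 = -1/3
Digits: (7, 6, 6, 6, 6, 6).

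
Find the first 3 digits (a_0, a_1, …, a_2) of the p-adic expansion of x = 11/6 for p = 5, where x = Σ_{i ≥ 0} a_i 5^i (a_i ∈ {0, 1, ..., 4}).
(a_0, …, a_2) = (1, 1, 4)

v_5(11/6) = 0 (numerator and denominator both coprime to 5), so x ∈ ℤ_5^×. Compute digits iteratively via a_i = x_i mod 5, x_{i+1} = (x_i − a_i)/5, with x_0 = x:
  x_0 = 11/6;  a_0 = 1;  x_1 = (x_0 − 1)/5 = 1/6
  x_1 = 1/6;  a_1 = 1;  x_2 = (x_1 − 1)/5 = -1/6
  x_2 = -1/6;  a_2 = 4;  x_3 = (x_2 − 4)/5 = -5/6
Digits: (1, 1, 4).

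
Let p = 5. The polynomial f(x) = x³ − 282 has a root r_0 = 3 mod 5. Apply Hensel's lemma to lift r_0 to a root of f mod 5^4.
r_3 = 618 (mod 625)

Hensel: r_{i+1} = r_i − f(r_i)/f′(r_i) mod 5^{i+2}, where f′(x) = 3x². Iterate:
  r_0 = 3 (mod 5)
  r_1 = 18 (mod 25)
  r_2 = 118 (mod 125)
  r_3 = 618 (mod 625)
Final: r = 618 with f(r) ≡ 0 mod 5^4.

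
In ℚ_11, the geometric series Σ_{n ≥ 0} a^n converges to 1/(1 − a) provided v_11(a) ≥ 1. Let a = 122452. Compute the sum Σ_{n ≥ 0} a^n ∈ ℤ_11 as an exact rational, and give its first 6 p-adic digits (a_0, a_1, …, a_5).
Σ a^n = 1/(1 − a) = -1/122451;  first 6 digits = (1, 0, 0, 4, 8, 0)

v_11(a) = 3 ≥ 1, so the series converges in ℤ_11 to 1/(1 − a) = 1/(1 − 122452) = -1/122451. Expand this rational in ℤ_11: compute digits iteratively via d_i = x_i mod 11, x_{i+1} = (x_i − d_i)/11. The first 6 digits are (1, 0, 0, 4, 8, 0).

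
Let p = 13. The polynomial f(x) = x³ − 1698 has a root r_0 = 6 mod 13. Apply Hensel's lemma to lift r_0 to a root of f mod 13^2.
r_1 = 123 (mod 169)

Hensel: r_{i+1} = r_i − f(r_i)/f′(r_i) mod 13^{i+2}, where f′(x) = 3x². Iterate:
  r_0 = 6 (mod 13)
  r_1 = 123 (mod 169)
Final: r = 123 with f(r) ≡ 0 mod 13^2.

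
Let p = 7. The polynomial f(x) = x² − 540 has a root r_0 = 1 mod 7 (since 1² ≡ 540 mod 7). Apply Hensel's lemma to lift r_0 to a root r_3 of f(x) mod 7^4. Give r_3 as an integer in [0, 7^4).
r_3 = 1471 (mod 2401)

Hensel's recurrence: r_{i+1} = r_i − f(r_i)·(f′(r_i))^{-1} mod 7^{i+2}, with f′(x) = 2x. Iterate:
  r_0 = 1 (mod 7)
  r_1 = 1 (mod 49)
  r_2 = 99 (mod 343)
  r_3 = 1471 (mod 2401)
Final: r_3 = 1471, and one checks f(r_3) ≡ 0 mod 7^4.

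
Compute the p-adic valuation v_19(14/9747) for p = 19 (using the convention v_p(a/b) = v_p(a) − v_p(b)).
v_19(14/9747) = -2

Factor powers of 19 from the numerator and denominator of the reduced fraction: 14 = 19^0 · 14 and 9747 = 19^2 · 27. Apply v_p(a/b) = v_p(a) − v_p(b): v_19(14/9747) = 0 − 2 = -2.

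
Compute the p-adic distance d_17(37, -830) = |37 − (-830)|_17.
d_17(37, -830) = 1/289

Step 1 — x − y = 37 − (-830) = 867. Step 2 — v_17(867) = 2 (factor: 867 = (17^2 · 3); the sign does not affect v_p). Step 3 — |x − y|_17 = 17^{-2} = 1/289.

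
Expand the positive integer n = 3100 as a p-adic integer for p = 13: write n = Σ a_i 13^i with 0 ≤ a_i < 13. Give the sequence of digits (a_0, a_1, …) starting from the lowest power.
(a_0, a_1, …) = (6, 4, 5, 1)

Repeated division by 13 gives the digits low-to-high: 3100 = 6 + 4·13^1 + 5·13^2 + 1·13^3. Digit sequence: (6, 4, 5, 1).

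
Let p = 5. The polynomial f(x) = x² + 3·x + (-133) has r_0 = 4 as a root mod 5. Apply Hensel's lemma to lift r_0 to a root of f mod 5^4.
r_3 = 159 (mod 625)

Hensel: r_{i+1} = r_i − f(r_i)·(f′(r_i))^{-1} mod 5^{i+2}, f′(x) = 2x + 3. Iterate:
  r_0 = 4 (mod 5)
  r_1 = 9 (mod 25)
  r_2 = 34 (mod 125)
  r_3 = 159 (mod 625)
Final: r = 159 satisfies f(r) ≡ 0 mod 5^4.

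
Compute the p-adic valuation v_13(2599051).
v_13(2599051) = 5

v_13(n) is the largest exponent k such that 13^k divides n. Factor out: 2599051 = 13^5 · 7. (Sign doesn't affect v_p.) So v_13(2599051) = 5.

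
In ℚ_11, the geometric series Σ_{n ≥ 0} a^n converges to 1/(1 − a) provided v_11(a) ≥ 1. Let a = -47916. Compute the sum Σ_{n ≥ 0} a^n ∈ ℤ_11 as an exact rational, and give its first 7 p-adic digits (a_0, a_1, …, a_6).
Σ a^n = 1/(1 − a) = 1/47917;  first 7 digits = (1, 0, 0, 8, 7, 10, 8)

v_11(a) = 3 ≥ 1, so the series converges in ℤ_11 to 1/(1 − a) = 1/(1 − (-47916)) = 1/47917. Expand this rational in ℤ_11: compute digits iteratively via d_i = x_i mod 11, x_{i+1} = (x_i − d_i)/11. The first 7 digits are (1, 0, 0, 8, 7, 10, 8).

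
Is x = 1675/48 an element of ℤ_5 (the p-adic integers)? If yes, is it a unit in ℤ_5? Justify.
x ∈ ℤ_5 but not a unit; v_5(x) = 2 > 0

ℤ_5 = {x ∈ ℚ_5 : v_5(x) ≥ 0} and ℤ_5^× = {x ∈ ℤ_5 : v_5(x) = 0}. Here v_5(1675/48) = v_5(num) − v_5(den) = 2; compare against these criteria.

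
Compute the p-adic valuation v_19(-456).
v_19(-456) = 1

v_19(n) is the largest exponent k such that 19^k divides n. Factor out: -456 = -19^1 · 24. (Sign doesn't affect v_p.) So v_19(-456) = 1.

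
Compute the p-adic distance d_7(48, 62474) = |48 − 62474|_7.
d_7(48, 62474) = 1/2401

Step 1 — x − y = 48 − 62474 = -62426. Step 2 — v_7(-62426) = 4 (factor: -62426 = −(7^4 · 26); the sign does not affect v_p). Step 3 — |x − y|_7 = 7^{-4} = 1/2401.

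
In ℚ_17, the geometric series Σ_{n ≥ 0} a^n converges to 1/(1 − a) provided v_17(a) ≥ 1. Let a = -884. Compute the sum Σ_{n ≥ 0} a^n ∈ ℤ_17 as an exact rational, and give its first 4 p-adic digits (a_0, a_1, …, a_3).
Σ a^n = 1/(1 − a) = 1/885;  first 4 digits = (1, 16, 14, 4)

v_17(a) = 1 ≥ 1, so the series converges in ℤ_17 to 1/(1 − a) = 1/(1 − (-884)) = 1/885. Expand this rational in ℤ_17: compute digits iteratively via d_i = x_i mod 17, x_{i+1} = (x_i − d_i)/17. The first 4 digits are (1, 16, 14, 4).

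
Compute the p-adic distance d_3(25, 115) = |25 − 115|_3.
d_3(25, 115) = 1/9

Step 1 — x − y = 25 − 115 = -90. Step 2 — v_3(-90) = 2 (factor: -90 = −(3^2 · 10); the sign does not affect v_p). Step 3 — |x − y|_3 = 3^{-2} = 1/9.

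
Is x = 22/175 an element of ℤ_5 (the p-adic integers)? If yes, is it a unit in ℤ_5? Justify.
x ∉ ℤ_5 (v_5(x) = -2 < 0)

ℤ_5 = {x ∈ ℚ_5 : v_5(x) ≥ 0} and ℤ_5^× = {x ∈ ℤ_5 : v_5(x) = 0}. Here v_5(22/175) = v_5(num) − v_5(den) = -2; compare against these criteria.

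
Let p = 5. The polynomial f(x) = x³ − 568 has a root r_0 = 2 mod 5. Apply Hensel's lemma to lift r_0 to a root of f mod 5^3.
r_2 = 57 (mod 125)

Hensel: r_{i+1} = r_i − f(r_i)/f′(r_i) mod 5^{i+2}, where f′(x) = 3x². Iterate:
  r_0 = 2 (mod 5)
  r_1 = 7 (mod 25)
  r_2 = 57 (mod 125)
Final: r = 57 with f(r) ≡ 0 mod 5^3.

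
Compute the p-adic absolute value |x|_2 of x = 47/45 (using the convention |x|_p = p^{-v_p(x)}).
|47/45|_2 = 1

Step 1 — compute v_2(x) by factoring powers of 2 out of the numerator and denominator: v_2(47/45) = 0. Step 2 — apply |x|_p = p^{-v_p(x)} = 2^{0} = 1.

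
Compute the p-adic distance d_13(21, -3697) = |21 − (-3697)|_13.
d_13(21, -3697) = 1/169

Step 1 — x − y = 21 − (-3697) = 3718. Step 2 — v_13(3718) = 2 (factor: 3718 = (13^2 · 22); the sign does not affect v_p). Step 3 — |x − y|_13 = 13^{-2} = 1/169.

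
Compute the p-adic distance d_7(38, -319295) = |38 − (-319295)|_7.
d_7(38, -319295) = 1/16807

Step 1 — x − y = 38 − (-319295) = 319333. Step 2 — v_7(319333) = 5 (factor: 319333 = (7^5 · 19); the sign does not affect v_p). Step 3 — |x − y|_7 = 7^{-5} = 1/16807.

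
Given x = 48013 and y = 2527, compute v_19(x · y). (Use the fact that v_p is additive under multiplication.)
v_19(121328851) = 5

v_p(x) = 3 (factor: 48013 = 19^3 · 7); v_p(y) = 2 (factor: 2527 = 19^2 · 7). Additivity: v_p(xy) = v_p(x) + v_p(y) = 3 + 2 = 5. (Direct check: xy = 121328851 = 19^5 · (49).)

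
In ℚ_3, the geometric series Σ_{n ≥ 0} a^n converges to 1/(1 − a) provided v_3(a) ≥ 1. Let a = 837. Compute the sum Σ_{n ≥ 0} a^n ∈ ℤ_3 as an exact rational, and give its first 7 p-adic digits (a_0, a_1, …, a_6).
Σ a^n = 1/(1 − a) = -1/836;  first 7 digits = (1, 0, 0, 1, 1, 0, 2)

v_3(a) = 3 ≥ 1, so the series converges in ℤ_3 to 1/(1 − a) = 1/(1 − 837) = -1/836. Expand this rational in ℤ_3: compute digits iteratively via d_i = x_i mod 3, x_{i+1} = (x_i − d_i)/3. The first 7 digits are (1, 0, 0, 1, 1, 0, 2).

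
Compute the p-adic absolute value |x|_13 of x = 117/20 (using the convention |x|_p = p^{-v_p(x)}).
|117/20|_13 = 1/13

Step 1 — compute v_13(x) by factoring powers of 13 out of the numerator and denominator: v_13(117/20) = 1. Step 2 — apply |x|_p = p^{-v_p(x)} = 13^{-1} = 1/13.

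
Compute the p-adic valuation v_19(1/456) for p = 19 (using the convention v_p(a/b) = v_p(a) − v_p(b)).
v_19(1/456) = -1

Factor powers of 19 from the numerator and denominator of the reduced fraction: 1 = 19^0 · 1 and 456 = 19^1 · 24. Apply v_p(a/b) = v_p(a) − v_p(b): v_19(1/456) = 0 − 1 = -1.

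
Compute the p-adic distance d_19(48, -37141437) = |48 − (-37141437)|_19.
d_19(48, -37141437) = 1/2476099

Step 1 — x − y = 48 − (-37141437) = 37141485. Step 2 — v_19(37141485) = 5 (factor: 37141485 = (19^5 · 15); the sign does not affect v_p). Step 3 — |x − y|_19 = 19^{-5} = 1/2476099.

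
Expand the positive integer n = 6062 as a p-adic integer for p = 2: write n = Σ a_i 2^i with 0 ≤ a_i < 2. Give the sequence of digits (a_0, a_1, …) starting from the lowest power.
(a_0, a_1, …) = (0, 1, 1, 1, 0, 1, 0, 1, 1, 1, 1, 0, 1)

Repeated division by 2 gives the digits low-to-high: 6062 = 1·2^1 + 1·2^2 + 1·2^3 + 1·2^5 + 1·2^7 + 1·2^8 + 1·2^9 + 1·2^10 + 1·2^12. Digit sequence: (0, 1, 1, 1, 0, 1, 0, 1, 1, 1, 1, 0, 1).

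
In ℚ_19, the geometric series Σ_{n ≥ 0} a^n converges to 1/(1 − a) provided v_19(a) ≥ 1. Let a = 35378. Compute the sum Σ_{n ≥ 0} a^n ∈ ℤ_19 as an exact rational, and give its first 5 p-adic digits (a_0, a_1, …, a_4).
Σ a^n = 1/(1 − a) = -1/35377;  first 5 digits = (1, 0, 3, 5, 9)

v_19(a) = 2 ≥ 1, so the series converges in ℤ_19 to 1/(1 − a) = 1/(1 − 35378) = -1/35377. Expand this rational in ℤ_19: compute digits iteratively via d_i = x_i mod 19, x_{i+1} = (x_i − d_i)/19. The first 5 digits are (1, 0, 3, 5, 9).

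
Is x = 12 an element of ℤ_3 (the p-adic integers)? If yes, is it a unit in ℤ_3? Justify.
x ∈ ℤ_3 but not a unit; v_3(x) = 1 > 0

ℤ_3 = {x ∈ ℚ_3 : v_3(x) ≥ 0} and ℤ_3^× = {x ∈ ℤ_3 : v_3(x) = 0}. Here v_3(12) = v_3(num) − v_3(den) = 1; compare against these criteria.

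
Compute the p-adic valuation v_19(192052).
v_19(192052) = 3

v_19(n) is the largest exponent k such that 19^k divides n. Factor out: 192052 = 19^3 · 28. (Sign doesn't affect v_p.) So v_19(192052) = 3.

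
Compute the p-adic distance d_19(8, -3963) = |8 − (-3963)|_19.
d_19(8, -3963) = 1/361

Step 1 — x − y = 8 − (-3963) = 3971. Step 2 — v_19(3971) = 2 (factor: 3971 = (19^2 · 11); the sign does not affect v_p). Step 3 — |x − y|_19 = 19^{-2} = 1/361.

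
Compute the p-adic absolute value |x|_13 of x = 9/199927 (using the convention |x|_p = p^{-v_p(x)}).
|9/199927|_13 = 28561

Step 1 — compute v_13(x) by factoring powers of 13 out of the numerator and denominator: v_13(9/199927) = -4. Step 2 — apply |x|_p = p^{-v_p(x)} = 13^{4} = 28561.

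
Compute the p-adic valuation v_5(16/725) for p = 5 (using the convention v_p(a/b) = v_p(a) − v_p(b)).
v_5(16/725) = -2

Factor powers of 5 from the numerator and denominator of the reduced fraction: 16 = 5^0 · 16 and 725 = 5^2 · 29. Apply v_p(a/b) = v_p(a) − v_p(b): v_5(16/725) = 0 − 2 = -2.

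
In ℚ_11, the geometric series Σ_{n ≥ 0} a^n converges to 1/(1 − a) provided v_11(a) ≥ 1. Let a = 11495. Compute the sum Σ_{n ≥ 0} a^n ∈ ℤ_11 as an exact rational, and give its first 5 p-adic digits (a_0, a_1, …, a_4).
Σ a^n = 1/(1 − a) = -1/11494;  first 5 digits = (1, 0, 7, 8, 5)

v_11(a) = 2 ≥ 1, so the series converges in ℤ_11 to 1/(1 − a) = 1/(1 − 11495) = -1/11494. Expand this rational in ℤ_11: compute digits iteratively via d_i = x_i mod 11, x_{i+1} = (x_i − d_i)/11. The first 5 digits are (1, 0, 7, 8, 5).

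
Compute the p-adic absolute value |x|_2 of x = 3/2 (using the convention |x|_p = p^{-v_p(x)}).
|3/2|_2 = 2

Step 1 — compute v_2(x) by factoring powers of 2 out of the numerator and denominator: v_2(3/2) = -1. Step 2 — apply |x|_p = p^{-v_p(x)} = 2^{1} = 2.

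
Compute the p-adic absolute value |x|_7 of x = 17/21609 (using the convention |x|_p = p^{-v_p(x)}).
|17/21609|_7 = 2401

Step 1 — compute v_7(x) by factoring powers of 7 out of the numerator and denominator: v_7(17/21609) = -4. Step 2 — apply |x|_p = p^{-v_p(x)} = 7^{4} = 2401.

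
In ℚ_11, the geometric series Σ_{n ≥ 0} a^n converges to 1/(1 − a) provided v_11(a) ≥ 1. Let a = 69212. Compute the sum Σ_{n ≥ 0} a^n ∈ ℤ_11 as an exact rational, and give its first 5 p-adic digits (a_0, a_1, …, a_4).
Σ a^n = 1/(1 − a) = -1/69211;  first 5 digits = (1, 0, 0, 8, 4)

v_11(a) = 3 ≥ 1, so the series converges in ℤ_11 to 1/(1 − a) = 1/(1 − 69212) = -1/69211. Expand this rational in ℤ_11: compute digits iteratively via d_i = x_i mod 11, x_{i+1} = (x_i − d_i)/11. The first 5 digits are (1, 0, 0, 8, 4).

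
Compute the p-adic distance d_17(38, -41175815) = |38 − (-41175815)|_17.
d_17(38, -41175815) = 1/1419857

Step 1 — x − y = 38 − (-41175815) = 41175853. Step 2 — v_17(41175853) = 5 (factor: 41175853 = (17^5 · 29); the sign does not affect v_p). Step 3 — |x − y|_17 = 17^{-5} = 1/1419857.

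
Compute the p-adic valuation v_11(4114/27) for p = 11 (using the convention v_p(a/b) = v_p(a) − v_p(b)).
v_11(4114/27) = 2

Factor powers of 11 from the numerator and denominator of the reduced fraction: 4114 = 11^2 · 34 and 27 = 11^0 · 27. Apply v_p(a/b) = v_p(a) − v_p(b): v_11(4114/27) = 2 − 0 = 2.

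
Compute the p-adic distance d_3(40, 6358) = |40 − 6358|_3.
d_3(40, 6358) = 1/243

Step 1 — x − y = 40 − 6358 = -6318. Step 2 — v_3(-6318) = 5 (factor: -6318 = −(3^5 · 26); the sign does not affect v_p). Step 3 — |x − y|_3 = 3^{-5} = 1/243.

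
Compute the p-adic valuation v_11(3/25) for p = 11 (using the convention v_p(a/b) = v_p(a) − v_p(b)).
v_11(3/25) = 0

Factor powers of 11 from the numerator and denominator of the reduced fraction: 3 = 11^0 · 3 and 25 = 11^0 · 25. Apply v_p(a/b) = v_p(a) − v_p(b): v_11(3/25) = 0 − 0 = 0.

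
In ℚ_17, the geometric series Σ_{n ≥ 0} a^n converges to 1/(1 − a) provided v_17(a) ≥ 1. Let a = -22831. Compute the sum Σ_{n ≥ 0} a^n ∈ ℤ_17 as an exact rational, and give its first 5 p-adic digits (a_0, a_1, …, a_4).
Σ a^n = 1/(1 − a) = 1/22832;  first 5 digits = (1, 0, 6, 12, 1)

v_17(a) = 2 ≥ 1, so the series converges in ℤ_17 to 1/(1 − a) = 1/(1 − (-22831)) = 1/22832. Expand this rational in ℤ_17: compute digits iteratively via d_i = x_i mod 17, x_{i+1} = (x_i − d_i)/17. The first 5 digits are (1, 0, 6, 12, 1).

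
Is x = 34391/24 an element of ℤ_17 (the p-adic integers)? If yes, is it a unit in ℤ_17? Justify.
x ∈ ℤ_17 but not a unit; v_17(x) = 3 > 0

ℤ_17 = {x ∈ ℚ_17 : v_17(x) ≥ 0} and ℤ_17^× = {x ∈ ℤ_17 : v_17(x) = 0}. Here v_17(34391/24) = v_17(num) − v_17(den) = 3; compare against these criteria.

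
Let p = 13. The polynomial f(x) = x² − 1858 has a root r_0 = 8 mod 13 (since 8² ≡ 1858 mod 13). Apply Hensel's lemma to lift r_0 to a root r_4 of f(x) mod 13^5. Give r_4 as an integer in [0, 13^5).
r_4 = 150509 (mod 371293)

Hensel's recurrence: r_{i+1} = r_i − f(r_i)·(f′(r_i))^{-1} mod 13^{i+2}, with f′(x) = 2x. Iterate:
  r_0 = 8 (mod 13)
  r_1 = 99 (mod 169)
  r_2 = 1113 (mod 2197)
  r_3 = 7704 (mod 28561)
  r_4 = 150509 (mod 371293)
Final: r_4 = 150509, and one checks f(r_4) ≡ 0 mod 13^5.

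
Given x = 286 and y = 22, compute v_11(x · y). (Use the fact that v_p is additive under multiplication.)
v_11(6292) = 2

v_p(x) = 1 (factor: 286 = 11^1 · 26); v_p(y) = 1 (factor: 22 = 11^1 · 2). Additivity: v_p(xy) = v_p(x) + v_p(y) = 1 + 1 = 2. (Direct check: xy = 6292 = 11^2 · (52).)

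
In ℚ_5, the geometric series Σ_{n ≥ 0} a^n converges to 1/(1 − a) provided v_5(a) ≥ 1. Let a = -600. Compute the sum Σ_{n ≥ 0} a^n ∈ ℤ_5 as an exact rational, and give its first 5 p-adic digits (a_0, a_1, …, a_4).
Σ a^n = 1/(1 − a) = 1/601;  first 5 digits = (1, 0, 1, 0, 0)

v_5(a) = 2 ≥ 1, so the series converges in ℤ_5 to 1/(1 − a) = 1/(1 − (-600)) = 1/601. Expand this rational in ℤ_5: compute digits iteratively via d_i = x_i mod 5, x_{i+1} = (x_i − d_i)/5. The first 5 digits are (1, 0, 1, 0, 0).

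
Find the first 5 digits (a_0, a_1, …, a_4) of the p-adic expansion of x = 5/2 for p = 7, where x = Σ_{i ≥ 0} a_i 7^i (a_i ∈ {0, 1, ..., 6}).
(a_0, …, a_4) = (6, 3, 3, 3, 3)

v_7(5/2) = 0 (numerator and denominator both coprime to 7), so x ∈ ℤ_7^×. Compute digits iteratively via a_i = x_i mod 7, x_{i+1} = (x_i − a_i)/7, with x_0 = x:
  x_0 = 5/2;  a_0 = 6;  x_1 = (x_0 − 6)/7 = -1/2
  x_1 = -1/2;  a_1 = 3;  x_2 = (x_1 − 3)/7 = -1/2
  x_2 = -1/2;  a_2 = 3;  x_3 = (x_2 − 3)/7 = -1/2
  x_3 = -1/2;  a_3 = 3;  x_4 = (x_3 − 3)/7 = -1/2
  x_4 = -1/2;  a_4 = 3;  x_5 = (x_4 − 3)/7 = -1/2
Digits: (6, 3, 3, 3, 3).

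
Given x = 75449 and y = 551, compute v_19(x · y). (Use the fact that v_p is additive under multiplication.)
v_19(41572399) = 4

v_p(x) = 3 (factor: 75449 = 19^3 · 11); v_p(y) = 1 (factor: 551 = 19^1 · 29). Additivity: v_p(xy) = v_p(x) + v_p(y) = 3 + 1 = 4. (Direct check: xy = 41572399 = 19^4 · (319).)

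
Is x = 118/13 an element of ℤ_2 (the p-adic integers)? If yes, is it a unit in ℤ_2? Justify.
x ∈ ℤ_2 but not a unit; v_2(x) = 1 > 0

ℤ_2 = {x ∈ ℚ_2 : v_2(x) ≥ 0} and ℤ_2^× = {x ∈ ℤ_2 : v_2(x) = 0}. Here v_2(118/13) = v_2(num) − v_2(den) = 1; compare against these criteria.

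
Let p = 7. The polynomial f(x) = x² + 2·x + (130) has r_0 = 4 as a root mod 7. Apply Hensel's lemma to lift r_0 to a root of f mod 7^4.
r_3 = 2027 (mod 2401)

Hensel: r_{i+1} = r_i − f(r_i)·(f′(r_i))^{-1} mod 7^{i+2}, f′(x) = 2x + 2. Iterate:
  r_0 = 4 (mod 7)
  r_1 = 18 (mod 49)
  r_2 = 312 (mod 343)
  r_3 = 2027 (mod 2401)
Final: r = 2027 satisfies f(r) ≡ 0 mod 7^4.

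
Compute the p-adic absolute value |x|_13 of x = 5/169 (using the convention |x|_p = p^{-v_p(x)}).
|5/169|_13 = 169

Step 1 — compute v_13(x) by factoring powers of 13 out of the numerator and denominator: v_13(5/169) = -2. Step 2 — apply |x|_p = p^{-v_p(x)} = 13^{2} = 169.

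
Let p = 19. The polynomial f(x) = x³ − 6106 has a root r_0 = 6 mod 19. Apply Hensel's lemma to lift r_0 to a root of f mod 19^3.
r_2 = 4319 (mod 6859)

Hensel: r_{i+1} = r_i − f(r_i)/f′(r_i) mod 19^{i+2}, where f′(x) = 3x². Iterate:
  r_0 = 6 (mod 19)
  r_1 = 348 (mod 361)
  r_2 = 4319 (mod 6859)
Final: r = 4319 with f(r) ≡ 0 mod 19^3.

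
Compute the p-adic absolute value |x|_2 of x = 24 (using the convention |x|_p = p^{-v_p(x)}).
|24|_2 = 1/8

Step 1 — compute v_2(x) by factoring powers of 2 out of the numerator and denominator: v_2(24) = 3. Step 2 — apply |x|_p = p^{-v_p(x)} = 2^{-3} = 1/8.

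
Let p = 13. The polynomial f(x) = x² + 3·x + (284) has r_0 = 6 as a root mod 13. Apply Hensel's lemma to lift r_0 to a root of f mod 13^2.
r_1 = 6 (mod 169)

Hensel: r_{i+1} = r_i − f(r_i)·(f′(r_i))^{-1} mod 13^{i+2}, f′(x) = 2x + 3. Iterate:
  r_0 = 6 (mod 13)
  r_1 = 6 (mod 169)
Final: r = 6 satisfies f(r) ≡ 0 mod 13^2.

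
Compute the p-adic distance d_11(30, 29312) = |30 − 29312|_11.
d_11(30, 29312) = 1/14641

Step 1 — x − y = 30 − 29312 = -29282. Step 2 — v_11(-29282) = 4 (factor: -29282 = −(11^4 · 2); the sign does not affect v_p). Step 3 — |x − y|_11 = 11^{-4} = 1/14641.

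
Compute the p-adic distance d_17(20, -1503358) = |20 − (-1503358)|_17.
d_17(20, -1503358) = 1/83521

Step 1 — x − y = 20 − (-1503358) = 1503378. Step 2 — v_17(1503378) = 4 (factor: 1503378 = (17^4 · 18); the sign does not affect v_p). Step 3 — |x − y|_17 = 17^{-4} = 1/83521.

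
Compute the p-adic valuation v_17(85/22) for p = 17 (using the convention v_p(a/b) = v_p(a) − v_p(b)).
v_17(85/22) = 1

Factor powers of 17 from the numerator and denominator of the reduced fraction: 85 = 17^1 · 5 and 22 = 17^0 · 22. Apply v_p(a/b) = v_p(a) − v_p(b): v_17(85/22) = 1 − 0 = 1.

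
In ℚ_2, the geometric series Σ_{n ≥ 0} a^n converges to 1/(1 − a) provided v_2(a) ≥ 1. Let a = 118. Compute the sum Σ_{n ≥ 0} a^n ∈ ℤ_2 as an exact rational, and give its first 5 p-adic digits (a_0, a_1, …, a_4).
Σ a^n = 1/(1 − a) = -1/117;  first 5 digits = (1, 1, 0, 0, 0)

v_2(a) = 1 ≥ 1, so the series converges in ℤ_2 to 1/(1 − a) = 1/(1 − 118) = -1/117. Expand this rational in ℤ_2: compute digits iteratively via d_i = x_i mod 2, x_{i+1} = (x_i − d_i)/2. The first 5 digits are (1, 1, 0, 0, 0).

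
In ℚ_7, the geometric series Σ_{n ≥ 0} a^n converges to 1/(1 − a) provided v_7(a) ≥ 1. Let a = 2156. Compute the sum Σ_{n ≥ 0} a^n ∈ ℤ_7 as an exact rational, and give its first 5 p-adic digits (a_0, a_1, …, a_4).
Σ a^n = 1/(1 − a) = -1/2155;  first 5 digits = (1, 0, 2, 6, 4)

v_7(a) = 2 ≥ 1, so the series converges in ℤ_7 to 1/(1 − a) = 1/(1 − 2156) = -1/2155. Expand this rational in ℤ_7: compute digits iteratively via d_i = x_i mod 7, x_{i+1} = (x_i − d_i)/7. The first 5 digits are (1, 0, 2, 6, 4).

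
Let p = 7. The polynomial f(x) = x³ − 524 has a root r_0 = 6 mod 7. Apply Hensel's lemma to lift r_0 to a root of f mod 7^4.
r_3 = 958 (mod 2401)

Hensel: r_{i+1} = r_i − f(r_i)/f′(r_i) mod 7^{i+2}, where f′(x) = 3x². Iterate:
  r_0 = 6 (mod 7)
  r_1 = 27 (mod 49)
  r_2 = 272 (mod 343)
  r_3 = 958 (mod 2401)
Final: r = 958 with f(r) ≡ 0 mod 7^4.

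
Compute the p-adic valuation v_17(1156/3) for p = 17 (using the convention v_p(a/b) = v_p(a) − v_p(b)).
v_17(1156/3) = 2

Factor powers of 17 from the numerator and denominator of the reduced fraction: 1156 = 17^2 · 4 and 3 = 17^0 · 3. Apply v_p(a/b) = v_p(a) − v_p(b): v_17(1156/3) = 2 − 0 = 2.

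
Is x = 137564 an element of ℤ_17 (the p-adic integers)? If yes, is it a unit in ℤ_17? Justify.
x ∈ ℤ_17 but not a unit; v_17(x) = 3 > 0

ℤ_17 = {x ∈ ℚ_17 : v_17(x) ≥ 0} and ℤ_17^× = {x ∈ ℤ_17 : v_17(x) = 0}. Here v_17(137564) = v_17(num) − v_17(den) = 3; compare against these criteria.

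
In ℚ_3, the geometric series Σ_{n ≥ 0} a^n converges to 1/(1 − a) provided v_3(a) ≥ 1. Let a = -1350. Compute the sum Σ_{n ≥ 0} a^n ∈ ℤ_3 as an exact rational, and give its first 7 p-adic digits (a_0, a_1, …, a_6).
Σ a^n = 1/(1 − a) = 1/1351;  first 7 digits = (1, 0, 0, 1, 1, 0, 2)

v_3(a) = 3 ≥ 1, so the series converges in ℤ_3 to 1/(1 − a) = 1/(1 − (-1350)) = 1/1351. Expand this rational in ℤ_3: compute digits iteratively via d_i = x_i mod 3, x_{i+1} = (x_i − d_i)/3. The first 7 digits are (1, 0, 0, 1, 1, 0, 2).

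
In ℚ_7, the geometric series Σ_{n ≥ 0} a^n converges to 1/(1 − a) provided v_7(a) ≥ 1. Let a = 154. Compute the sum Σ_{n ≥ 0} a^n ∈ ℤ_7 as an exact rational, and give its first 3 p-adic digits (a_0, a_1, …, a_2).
Σ a^n = 1/(1 − a) = -1/153;  first 3 digits = (1, 1, 4)

v_7(a) = 1 ≥ 1, so the series converges in ℤ_7 to 1/(1 − a) = 1/(1 − 154) = -1/153. Expand this rational in ℤ_7: compute digits iteratively via d_i = x_i mod 7, x_{i+1} = (x_i − d_i)/7. The first 3 digits are (1, 1, 4).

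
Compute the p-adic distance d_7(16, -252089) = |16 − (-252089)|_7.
d_7(16, -252089) = 1/16807

Step 1 — x − y = 16 − (-252089) = 252105. Step 2 — v_7(252105) = 5 (factor: 252105 = (7^5 · 15); the sign does not affect v_p). Step 3 — |x − y|_7 = 7^{-5} = 1/16807.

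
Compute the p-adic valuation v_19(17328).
v_19(17328) = 2

v_19(n) is the largest exponent k such that 19^k divides n. Factor out: 17328 = 19^2 · 48. (Sign doesn't affect v_p.) So v_19(17328) = 2.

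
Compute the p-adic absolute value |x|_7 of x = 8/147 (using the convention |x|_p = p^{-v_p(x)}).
|8/147|_7 = 49

Step 1 — compute v_7(x) by factoring powers of 7 out of the numerator and denominator: v_7(8/147) = -2. Step 2 — apply |x|_p = p^{-v_p(x)} = 7^{2} = 49.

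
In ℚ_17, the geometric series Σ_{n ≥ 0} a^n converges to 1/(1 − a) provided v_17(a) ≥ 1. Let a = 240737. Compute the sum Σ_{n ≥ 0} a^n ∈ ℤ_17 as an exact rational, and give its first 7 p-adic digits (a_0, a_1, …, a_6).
Σ a^n = 1/(1 − a) = -1/240736;  first 7 digits = (1, 0, 0, 15, 2, 0, 4)

v_17(a) = 3 ≥ 1, so the series converges in ℤ_17 to 1/(1 − a) = 1/(1 − 240737) = -1/240736. Expand this rational in ℤ_17: compute digits iteratively via d_i = x_i mod 17, x_{i+1} = (x_i − d_i)/17. The first 7 digits are (1, 0, 0, 15, 2, 0, 4).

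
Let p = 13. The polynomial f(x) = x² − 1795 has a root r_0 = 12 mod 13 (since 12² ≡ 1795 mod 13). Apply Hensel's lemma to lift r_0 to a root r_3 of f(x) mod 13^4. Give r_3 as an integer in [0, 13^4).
r_3 = 2651 (mod 28561)

Hensel's recurrence: r_{i+1} = r_i − f(r_i)·(f′(r_i))^{-1} mod 13^{i+2}, with f′(x) = 2x. Iterate:
  r_0 = 12 (mod 13)
  r_1 = 116 (mod 169)
  r_2 = 454 (mod 2197)
  r_3 = 2651 (mod 28561)
Final: r_3 = 2651, and one checks f(r_3) ≡ 0 mod 13^4.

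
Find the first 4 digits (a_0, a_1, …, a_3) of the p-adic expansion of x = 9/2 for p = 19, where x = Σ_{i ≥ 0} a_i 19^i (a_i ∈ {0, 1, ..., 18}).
(a_0, …, a_3) = (14, 9, 9, 9)

v_19(9/2) = 0 (numerator and denominator both coprime to 19), so x ∈ ℤ_19^×. Compute digits iteratively via a_i = x_i mod 19, x_{i+1} = (x_i − a_i)/19, with x_0 = x:
  x_0 = 9/2;  a_0 = 14;  x_1 = (x_0 − 14)/19 = -1/2
  x_1 = -1/2;  a_1 = 9;  x_2 = (x_1 − 9)/19 = -1/2
  x_2 = -1/2;  a_2 = 9;  x_3 = (x_2 − 9)/19 = -1/2
  x_3 = -1/2;  a_3 = 9;  x_4 = (x_3 − 9)/19 = -1/2
Digits: (14, 9, 9, 9).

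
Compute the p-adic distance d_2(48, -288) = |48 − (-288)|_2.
d_2(48, -288) = 1/16

Step 1 — x − y = 48 − (-288) = 336. Step 2 — v_2(336) = 4 (factor: 336 = (2^4 · 21); the sign does not affect v_p). Step 3 — |x − y|_2 = 2^{-4} = 1/16.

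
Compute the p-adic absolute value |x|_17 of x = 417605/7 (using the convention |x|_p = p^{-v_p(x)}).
|417605/7|_17 = 1/83521

Step 1 — compute v_17(x) by factoring powers of 17 out of the numerator and denominator: v_17(417605/7) = 4. Step 2 — apply |x|_p = p^{-v_p(x)} = 17^{-4} = 1/83521.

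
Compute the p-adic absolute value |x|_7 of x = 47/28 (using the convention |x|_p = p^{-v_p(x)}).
|47/28|_7 = 7

Step 1 — compute v_7(x) by factoring powers of 7 out of the numerator and denominator: v_7(47/28) = -1. Step 2 — apply |x|_p = p^{-v_p(x)} = 7^{1} = 7.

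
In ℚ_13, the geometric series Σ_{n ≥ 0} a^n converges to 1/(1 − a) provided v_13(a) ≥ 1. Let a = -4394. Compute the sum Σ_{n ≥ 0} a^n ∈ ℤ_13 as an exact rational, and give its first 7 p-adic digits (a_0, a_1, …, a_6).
Σ a^n = 1/(1 − a) = 1/4395;  first 7 digits = (1, 0, 0, 11, 12, 12, 3)

v_13(a) = 3 ≥ 1, so the series converges in ℤ_13 to 1/(1 − a) = 1/(1 − (-4394)) = 1/4395. Expand this rational in ℤ_13: compute digits iteratively via d_i = x_i mod 13, x_{i+1} = (x_i − d_i)/13. The first 7 digits are (1, 0, 0, 11, 12, 12, 3).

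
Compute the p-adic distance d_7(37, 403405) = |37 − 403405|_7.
d_7(37, 403405) = 1/16807

Step 1 — x − y = 37 − 403405 = -403368. Step 2 — v_7(-403368) = 5 (factor: -403368 = −(7^5 · 24); the sign does not affect v_p). Step 3 — |x − y|_7 = 7^{-5} = 1/16807.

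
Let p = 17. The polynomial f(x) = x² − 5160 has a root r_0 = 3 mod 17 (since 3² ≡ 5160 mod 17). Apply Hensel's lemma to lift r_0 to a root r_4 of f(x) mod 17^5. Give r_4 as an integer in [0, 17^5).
r_4 = 1352948 (mod 1419857)

Hensel's recurrence: r_{i+1} = r_i − f(r_i)·(f′(r_i))^{-1} mod 17^{i+2}, with f′(x) = 2x. Iterate:
  r_0 = 3 (mod 17)
  r_1 = 139 (mod 289)
  r_2 = 1873 (mod 4913)
  r_3 = 16612 (mod 83521)
  r_4 = 1352948 (mod 1419857)
Final: r_4 = 1352948, and one checks f(r_4) ≡ 0 mod 17^5.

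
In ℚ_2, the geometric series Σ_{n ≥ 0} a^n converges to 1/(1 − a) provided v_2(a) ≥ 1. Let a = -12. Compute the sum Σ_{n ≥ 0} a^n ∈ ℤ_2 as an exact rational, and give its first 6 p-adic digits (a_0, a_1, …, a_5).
Σ a^n = 1/(1 − a) = 1/13;  first 6 digits = (1, 0, 1, 0, 0, 0)

v_2(a) = 2 ≥ 1, so the series converges in ℤ_2 to 1/(1 − a) = 1/(1 − (-12)) = 1/13. Expand this rational in ℤ_2: compute digits iteratively via d_i = x_i mod 2, x_{i+1} = (x_i − d_i)/2. The first 6 digits are (1, 0, 1, 0, 0, 0).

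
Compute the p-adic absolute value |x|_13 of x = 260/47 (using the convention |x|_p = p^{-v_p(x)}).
|260/47|_13 = 1/13

Step 1 — compute v_13(x) by factoring powers of 13 out of the numerator and denominator: v_13(260/47) = 1. Step 2 — apply |x|_p = p^{-v_p(x)} = 13^{-1} = 1/13.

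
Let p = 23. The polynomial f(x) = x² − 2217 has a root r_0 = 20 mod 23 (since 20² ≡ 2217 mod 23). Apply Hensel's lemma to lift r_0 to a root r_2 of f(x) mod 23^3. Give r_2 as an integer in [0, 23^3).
r_2 = 5977 (mod 12167)

Hensel's recurrence: r_{i+1} = r_i − f(r_i)·(f′(r_i))^{-1} mod 23^{i+2}, with f′(x) = 2x. Iterate:
  r_0 = 20 (mod 23)
  r_1 = 158 (mod 529)
  r_2 = 5977 (mod 12167)
Final: r_2 = 5977, and one checks f(r_2) ≡ 0 mod 23^3.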